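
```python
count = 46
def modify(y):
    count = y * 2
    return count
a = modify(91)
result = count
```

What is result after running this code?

Step 1: Global count = 46.
Step 2: modify(91) creates local count = 91 * 2 = 182.
Step 3: Global count unchanged because no global keyword. result = 46

The answer is 46.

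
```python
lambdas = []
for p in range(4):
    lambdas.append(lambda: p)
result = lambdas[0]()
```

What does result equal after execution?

Step 1: The loop creates 4 lambdas, all referencing the same variable p.
Step 2: After the loop, p = 3 (final value).
Step 3: lambdas[0]() looks up p at call time and finds 3. This is the late binding gotcha. result = 3

The answer is 3.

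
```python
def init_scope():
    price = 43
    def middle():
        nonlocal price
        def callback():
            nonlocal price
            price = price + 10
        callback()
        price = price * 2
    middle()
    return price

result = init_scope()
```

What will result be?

Step 1: price = 43.
Step 2: callback() adds 10: price = 43 + 10 = 53.
Step 3: middle() doubles: price = 53 * 2 = 106.
Step 4: result = 106

The answer is 106.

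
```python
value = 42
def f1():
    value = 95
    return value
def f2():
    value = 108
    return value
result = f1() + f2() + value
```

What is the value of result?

Step 1: Each function shadows global value with its own local.
Step 2: f1() returns 95, f2() returns 108.
Step 3: Global value = 42 is unchanged. result = 95 + 108 + 42 = 245

The answer is 245.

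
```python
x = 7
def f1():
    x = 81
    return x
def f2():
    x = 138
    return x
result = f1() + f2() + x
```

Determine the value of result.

Step 1: Each function shadows global x with its own local.
Step 2: f1() returns 81, f2() returns 138.
Step 3: Global x = 7 is unchanged. result = 81 + 138 + 7 = 226

The answer is 226.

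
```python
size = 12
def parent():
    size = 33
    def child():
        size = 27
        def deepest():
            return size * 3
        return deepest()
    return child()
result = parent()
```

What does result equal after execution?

Step 1: deepest() looks up size through LEGB: not local, finds size = 27 in enclosing child().
Step 2: Returns 27 * 3 = 81.
Step 3: result = 81

The answer is 81.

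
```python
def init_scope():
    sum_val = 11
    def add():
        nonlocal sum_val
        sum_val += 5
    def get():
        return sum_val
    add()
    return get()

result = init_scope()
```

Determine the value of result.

Step 1: sum_val = 11. add() modifies it via nonlocal, get() reads it.
Step 2: add() makes sum_val = 11 + 5 = 16.
Step 3: get() returns 16. result = 16

The answer is 16.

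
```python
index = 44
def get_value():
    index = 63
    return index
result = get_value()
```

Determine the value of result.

Step 1: Global index = 44.
Step 2: get_value() creates local index = 63, shadowing the global.
Step 3: Returns local index = 63. result = 63

The answer is 63.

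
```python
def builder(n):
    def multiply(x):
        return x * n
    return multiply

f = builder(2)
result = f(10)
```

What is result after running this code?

Step 1: builder(2) returns multiply closure with n = 2.
Step 2: f(10) computes 10 * 2 = 20.
Step 3: result = 20

The answer is 20.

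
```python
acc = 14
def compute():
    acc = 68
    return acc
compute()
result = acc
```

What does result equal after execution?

Step 1: acc = 14 globally.
Step 2: compute() creates a LOCAL acc = 68 (no global keyword!).
Step 3: The global acc is unchanged. result = 14

The answer is 14.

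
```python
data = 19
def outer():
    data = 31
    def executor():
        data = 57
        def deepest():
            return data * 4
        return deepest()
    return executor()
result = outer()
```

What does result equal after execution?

Step 1: deepest() looks up data through LEGB: not local, finds data = 57 in enclosing executor().
Step 2: Returns 57 * 4 = 228.
Step 3: result = 228

The answer is 228.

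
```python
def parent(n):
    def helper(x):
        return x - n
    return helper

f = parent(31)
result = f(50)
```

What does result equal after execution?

Step 1: parent(31) creates a closure capturing n = 31.
Step 2: f(50) computes 50 - 31 = 19.
Step 3: result = 19

The answer is 19.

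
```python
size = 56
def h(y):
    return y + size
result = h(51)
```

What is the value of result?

Step 1: size = 56 is defined globally.
Step 2: h(51) uses parameter y = 51 and looks up size from global scope = 56.
Step 3: result = 51 + 56 = 107

The answer is 107.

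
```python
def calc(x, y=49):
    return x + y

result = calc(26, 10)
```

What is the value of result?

Step 1: calc(26, 10) overrides default y with 10.
Step 2: Returns 26 + 10 = 36.
Step 3: result = 36

The answer is 36.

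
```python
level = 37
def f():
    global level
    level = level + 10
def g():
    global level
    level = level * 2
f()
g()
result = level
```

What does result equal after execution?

Step 1: level = 37.
Step 2: f() adds 10: level = 37 + 10 = 47.
Step 3: g() doubles: level = 47 * 2 = 94.
Step 4: result = 94

The answer is 94.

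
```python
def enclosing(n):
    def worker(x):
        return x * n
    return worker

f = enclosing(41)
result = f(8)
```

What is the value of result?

Step 1: enclosing(41) creates a closure capturing n = 41.
Step 2: f(8) computes 8 * 41 = 328.
Step 3: result = 328

The answer is 328.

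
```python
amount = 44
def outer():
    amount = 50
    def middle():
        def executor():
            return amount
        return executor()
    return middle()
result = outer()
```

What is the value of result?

Step 1: outer() defines amount = 50. middle() and executor() have no local amount.
Step 2: executor() checks local (none), enclosing middle() (none), enclosing outer() and finds amount = 50.
Step 3: result = 50

The answer is 50.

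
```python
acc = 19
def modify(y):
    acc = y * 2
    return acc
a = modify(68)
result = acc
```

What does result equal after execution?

Step 1: Global acc = 19.
Step 2: modify(68) creates local acc = 68 * 2 = 136.
Step 3: Global acc unchanged because no global keyword. result = 19

The answer is 19.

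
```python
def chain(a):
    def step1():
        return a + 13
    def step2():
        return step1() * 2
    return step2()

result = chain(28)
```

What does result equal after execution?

Step 1: chain(28) captures a = 28.
Step 2: step2() calls step1() which returns 28 + 13 = 41.
Step 3: step2() returns 41 * 2 = 82

The answer is 82.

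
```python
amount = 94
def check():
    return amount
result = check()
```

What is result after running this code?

Step 1: amount = 94 is defined in the global scope.
Step 2: check() looks up amount. No local amount exists, so Python checks the global scope via LEGB rule and finds amount = 94.
Step 3: result = 94

The answer is 94.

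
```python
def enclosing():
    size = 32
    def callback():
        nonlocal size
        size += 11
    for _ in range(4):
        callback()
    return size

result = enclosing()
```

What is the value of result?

Step 1: size = 32.
Step 2: callback() is called 4 times in a loop, each adding 11 via nonlocal.
Step 3: size = 32 + 11 * 4 = 76

The answer is 76.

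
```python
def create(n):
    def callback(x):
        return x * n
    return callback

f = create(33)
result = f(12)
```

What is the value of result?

Step 1: create(33) creates a closure capturing n = 33.
Step 2: f(12) computes 12 * 33 = 396.
Step 3: result = 396

The answer is 396.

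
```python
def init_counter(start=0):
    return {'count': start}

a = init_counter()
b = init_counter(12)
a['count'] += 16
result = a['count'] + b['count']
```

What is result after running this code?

Step 1: init_counter() returns a new dict each call (immutable default 0).
Step 2: a = {'count': 0}, b = {'count': 12}.
Step 3: a['count'] += 16 = 16. result = 16 + 12 = 28

The answer is 28.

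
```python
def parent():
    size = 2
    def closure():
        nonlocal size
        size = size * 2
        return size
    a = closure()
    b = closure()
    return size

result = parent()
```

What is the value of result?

Step 1: size starts at 2.
Step 2: First closure(): size = 2 * 2 = 4.
Step 3: Second closure(): size = 4 * 2 = 8.
Step 4: result = 8

The answer is 8.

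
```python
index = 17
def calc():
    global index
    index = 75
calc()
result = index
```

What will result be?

Step 1: index = 17 globally.
Step 2: calc() declares global index and sets it to 75.
Step 3: After calc(), global index = 75. result = 75

The answer is 75.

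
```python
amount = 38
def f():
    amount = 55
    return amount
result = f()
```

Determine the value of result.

Step 1: Global amount = 38.
Step 2: f() creates local amount = 55, shadowing the global.
Step 3: Returns local amount = 55. result = 55

The answer is 55.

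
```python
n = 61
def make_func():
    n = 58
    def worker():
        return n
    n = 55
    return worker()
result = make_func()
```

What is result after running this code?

Step 1: make_func() sets n = 58, then later n = 55.
Step 2: worker() is called after n is reassigned to 55. Closures capture variables by reference, not by value.
Step 3: result = 55

The answer is 55.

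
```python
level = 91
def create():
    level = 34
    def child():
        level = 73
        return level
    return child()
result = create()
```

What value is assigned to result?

Step 1: Three scopes define level: global (91), create (34), child (73).
Step 2: child() has its own local level = 73, which shadows both enclosing and global.
Step 3: result = 73 (local wins in LEGB)

The answer is 73.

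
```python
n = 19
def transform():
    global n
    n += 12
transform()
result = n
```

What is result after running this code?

Step 1: n = 19 globally.
Step 2: transform() modifies global n: n += 12 = 31.
Step 3: result = 31

The answer is 31.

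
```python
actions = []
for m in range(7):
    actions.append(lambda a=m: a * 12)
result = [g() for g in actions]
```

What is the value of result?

Step 1: Default arg a=m captures m at each iteration.
Step 2: actions[k] has a defaulting to k, returns k * 12.
Step 3: result = [0, 12, 24, 36, 48, 60, 72]

The answer is [0, 12, 24, 36, 48, 60, 72].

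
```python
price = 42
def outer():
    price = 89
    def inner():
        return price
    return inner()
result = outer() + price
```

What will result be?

Step 1: Global price = 42. outer() shadows with price = 89.
Step 2: inner() returns enclosing price = 89. outer() = 89.
Step 3: result = 89 + global price (42) = 131

The answer is 131.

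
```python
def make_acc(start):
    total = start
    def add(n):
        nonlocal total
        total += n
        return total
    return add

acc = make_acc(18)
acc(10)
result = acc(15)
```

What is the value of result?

Step 1: make_acc(18) creates closure with total = 18.
Step 2: First acc(10): total = 18 + 10 = 28.
Step 3: Second acc(15): total = 28 + 15 = 43. result = 43

The answer is 43.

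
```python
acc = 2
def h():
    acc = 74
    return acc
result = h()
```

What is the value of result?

Step 1: Global acc = 2.
Step 2: h() creates local acc = 74, shadowing the global.
Step 3: Returns local acc = 74. result = 74

The answer is 74.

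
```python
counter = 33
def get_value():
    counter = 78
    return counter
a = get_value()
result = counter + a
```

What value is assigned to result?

Step 1: Global counter = 33. get_value() returns local counter = 78.
Step 2: a = 78. Global counter still = 33.
Step 3: result = 33 + 78 = 111

The answer is 111.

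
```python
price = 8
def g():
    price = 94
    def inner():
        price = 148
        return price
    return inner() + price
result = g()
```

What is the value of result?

Step 1: g() has local price = 94. inner() has local price = 148.
Step 2: inner() returns its local price = 148.
Step 3: g() returns 148 + its own price (94) = 242

The answer is 242.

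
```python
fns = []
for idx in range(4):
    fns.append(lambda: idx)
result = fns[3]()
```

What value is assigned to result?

Step 1: The loop creates 4 lambdas, all referencing the same variable idx.
Step 2: After the loop, idx = 3 (final value).
Step 3: fns[3]() looks up idx at call time and finds 3. This is the late binding gotcha. result = 3

The answer is 3.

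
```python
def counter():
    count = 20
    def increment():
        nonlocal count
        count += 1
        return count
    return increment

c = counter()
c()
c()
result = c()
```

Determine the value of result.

Step 1: counter() creates closure with count = 20.
Step 2: Each c() call increments count via nonlocal. After 3 calls: 20 + 3 = 23.
Step 3: result = 23

The answer is 23.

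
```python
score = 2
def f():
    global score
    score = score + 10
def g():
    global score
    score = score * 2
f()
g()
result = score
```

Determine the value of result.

Step 1: score = 2.
Step 2: f() adds 10: score = 2 + 10 = 12.
Step 3: g() doubles: score = 12 * 2 = 24.
Step 4: result = 24

The answer is 24.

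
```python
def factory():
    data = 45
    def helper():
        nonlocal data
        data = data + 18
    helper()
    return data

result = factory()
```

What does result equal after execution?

Step 1: factory() sets data = 45.
Step 2: helper() uses nonlocal to modify data in factory's scope: data = 45 + 18 = 63.
Step 3: factory() returns the modified data = 63

The answer is 63.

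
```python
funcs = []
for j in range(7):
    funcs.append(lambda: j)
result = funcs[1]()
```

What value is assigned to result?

Step 1: The loop creates 7 lambdas, all referencing the same variable j.
Step 2: After the loop, j = 6 (final value).
Step 3: funcs[1]() looks up j at call time and finds 6. This is the late binding gotcha. result = 6

The answer is 6.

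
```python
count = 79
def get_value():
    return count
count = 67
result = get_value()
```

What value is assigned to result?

Step 1: count is first set to 79, then reassigned to 67.
Step 2: get_value() is called after the reassignment, so it looks up the current global count = 67.
Step 3: result = 67

The answer is 67.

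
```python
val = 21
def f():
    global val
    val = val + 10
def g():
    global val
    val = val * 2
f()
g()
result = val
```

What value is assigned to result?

Step 1: val = 21.
Step 2: f() adds 10: val = 21 + 10 = 31.
Step 3: g() doubles: val = 31 * 2 = 62.
Step 4: result = 62

The answer is 62.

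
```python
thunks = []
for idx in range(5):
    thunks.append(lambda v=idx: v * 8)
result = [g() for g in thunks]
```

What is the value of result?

Step 1: Default arg v=idx captures idx at each iteration.
Step 2: thunks[k] has v defaulting to k, returns k * 8.
Step 3: result = [0, 8, 16, 24, 32]

The answer is [0, 8, 16, 24, 32].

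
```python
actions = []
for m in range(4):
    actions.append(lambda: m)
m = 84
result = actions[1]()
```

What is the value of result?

Step 1: Lambdas capture the variable m by reference, not by value.
Step 2: After the loop, m is reassigned to 84.
Step 3: actions[1]() looks up the current m = 84. result = 84

The answer is 84.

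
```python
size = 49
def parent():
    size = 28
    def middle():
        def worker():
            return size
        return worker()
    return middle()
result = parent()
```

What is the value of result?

Step 1: parent() defines size = 28. middle() and worker() have no local size.
Step 2: worker() checks local (none), enclosing middle() (none), enclosing parent() and finds size = 28.
Step 3: result = 28

The answer is 28.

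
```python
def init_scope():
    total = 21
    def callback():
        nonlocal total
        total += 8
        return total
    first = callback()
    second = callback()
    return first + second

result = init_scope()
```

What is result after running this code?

Step 1: total starts at 21.
Step 2: First call: total = 21 + 8 = 29, returns 29.
Step 3: Second call: total = 29 + 8 = 37, returns 37.
Step 4: result = 29 + 37 = 66

The answer is 66.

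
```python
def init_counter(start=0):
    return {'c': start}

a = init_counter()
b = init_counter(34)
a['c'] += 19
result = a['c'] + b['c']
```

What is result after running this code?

Step 1: init_counter() returns a new dict each call (immutable default 0).
Step 2: a = {'c': 0}, b = {'c': 34}.
Step 3: a['c'] += 19 = 19. result = 19 + 34 = 53

The answer is 53.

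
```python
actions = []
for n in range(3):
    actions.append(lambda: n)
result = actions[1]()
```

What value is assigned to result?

Step 1: The loop creates 3 lambdas, all referencing the same variable n.
Step 2: After the loop, n = 2 (final value).
Step 3: actions[1]() looks up n at call time and finds 2. This is the late binding gotcha. result = 2

The answer is 2.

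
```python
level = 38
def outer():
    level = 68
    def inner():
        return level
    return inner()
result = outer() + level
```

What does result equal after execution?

Step 1: Global level = 38. outer() shadows with level = 68.
Step 2: inner() returns enclosing level = 68. outer() = 68.
Step 3: result = 68 + global level (38) = 106

The answer is 106.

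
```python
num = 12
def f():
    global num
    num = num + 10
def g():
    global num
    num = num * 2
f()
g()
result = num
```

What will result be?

Step 1: num = 12.
Step 2: f() adds 10: num = 12 + 10 = 22.
Step 3: g() doubles: num = 22 * 2 = 44.
Step 4: result = 44

The answer is 44.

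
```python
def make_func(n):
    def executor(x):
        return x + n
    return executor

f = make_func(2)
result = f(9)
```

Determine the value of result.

Step 1: make_func(2) creates a closure that captures n = 2.
Step 2: f(9) calls the closure with x = 9, returning 9 + 2 = 11.
Step 3: result = 11

The answer is 11.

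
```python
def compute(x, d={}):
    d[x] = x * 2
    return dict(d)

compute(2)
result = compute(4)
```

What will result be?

Step 1: Mutable default dict is shared across calls.
Step 2: First call adds 2: 4. Second call adds 4: 8.
Step 3: result = {2: 4, 4: 8}

The answer is {2: 4, 4: 8}.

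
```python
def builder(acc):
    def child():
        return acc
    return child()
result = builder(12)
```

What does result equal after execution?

Step 1: builder(12) binds parameter acc = 12.
Step 2: child() looks up acc in enclosing scope and finds the parameter acc = 12.
Step 3: result = 12

The answer is 12.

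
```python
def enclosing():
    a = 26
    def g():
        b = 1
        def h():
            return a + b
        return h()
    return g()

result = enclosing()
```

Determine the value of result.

Step 1: enclosing() defines a = 26. g() defines b = 1.
Step 2: h() accesses both from enclosing scopes: a = 26, b = 1.
Step 3: result = 26 + 1 = 27

The answer is 27.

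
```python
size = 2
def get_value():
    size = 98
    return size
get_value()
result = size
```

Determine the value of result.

Step 1: Global size = 2.
Step 2: get_value() creates local size = 98 (shadow, not modification).
Step 3: After get_value() returns, global size is unchanged. result = 2

The answer is 2.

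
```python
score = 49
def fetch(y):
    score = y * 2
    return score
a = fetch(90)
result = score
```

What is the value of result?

Step 1: Global score = 49.
Step 2: fetch(90) creates local score = 90 * 2 = 180.
Step 3: Global score unchanged because no global keyword. result = 49

The answer is 49.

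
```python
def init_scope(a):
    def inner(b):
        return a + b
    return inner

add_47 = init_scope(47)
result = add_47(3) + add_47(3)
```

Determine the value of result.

Step 1: add_47 captures a = 47.
Step 2: add_47(3) = 47 + 3 = 50, called twice.
Step 3: result = 50 + 50 = 100

The answer is 100.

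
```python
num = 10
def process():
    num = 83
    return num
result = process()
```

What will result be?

Step 1: Global num = 10.
Step 2: process() creates local num = 83, shadowing the global.
Step 3: Returns local num = 83. result = 83

The answer is 83.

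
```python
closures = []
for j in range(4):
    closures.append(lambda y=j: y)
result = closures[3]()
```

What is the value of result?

Step 1: Default argument y=j captures j's value at each iteration.
Step 2: closures[3] captured y = 3 when j was 3.
Step 3: result = 3

The answer is 3.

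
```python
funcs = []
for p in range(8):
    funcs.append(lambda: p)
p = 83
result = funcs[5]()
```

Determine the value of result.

Step 1: Lambdas capture the variable p by reference, not by value.
Step 2: After the loop, p is reassigned to 83.
Step 3: funcs[5]() looks up the current p = 83. result = 83

The answer is 83.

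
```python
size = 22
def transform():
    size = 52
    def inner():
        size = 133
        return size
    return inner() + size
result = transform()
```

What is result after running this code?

Step 1: transform() has local size = 52. inner() has local size = 133.
Step 2: inner() returns its local size = 133.
Step 3: transform() returns 133 + its own size (52) = 185

The answer is 185.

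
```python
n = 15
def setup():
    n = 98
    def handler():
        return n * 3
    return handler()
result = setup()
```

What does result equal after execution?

Step 1: setup() shadows global n with n = 98.
Step 2: handler() finds n = 98 in enclosing scope, computes 98 * 3 = 294.
Step 3: result = 294

The answer is 294.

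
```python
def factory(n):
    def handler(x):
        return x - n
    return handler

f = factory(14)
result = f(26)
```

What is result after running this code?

Step 1: factory(14) creates a closure capturing n = 14.
Step 2: f(26) computes 26 - 14 = 12.
Step 3: result = 12

The answer is 12.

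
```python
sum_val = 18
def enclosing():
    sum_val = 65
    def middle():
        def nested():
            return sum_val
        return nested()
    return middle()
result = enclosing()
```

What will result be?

Step 1: enclosing() defines sum_val = 65. middle() and nested() have no local sum_val.
Step 2: nested() checks local (none), enclosing middle() (none), enclosing enclosing() and finds sum_val = 65.
Step 3: result = 65

The answer is 65.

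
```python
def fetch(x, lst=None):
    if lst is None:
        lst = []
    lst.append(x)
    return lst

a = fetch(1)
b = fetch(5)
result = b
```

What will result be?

Step 1: None default with guard creates a NEW list each call.
Step 2: a = [1] (fresh list). b = [5] (another fresh list).
Step 3: result = [5] (this is the fix for mutable default)

The answer is [5].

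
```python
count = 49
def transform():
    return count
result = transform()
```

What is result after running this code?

Step 1: count = 49 is defined in the global scope.
Step 2: transform() looks up count. No local count exists, so Python checks the global scope via LEGB rule and finds count = 49.
Step 3: result = 49

The answer is 49.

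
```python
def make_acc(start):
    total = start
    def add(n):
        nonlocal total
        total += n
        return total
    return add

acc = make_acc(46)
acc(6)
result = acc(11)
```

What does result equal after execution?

Step 1: make_acc(46) creates closure with total = 46.
Step 2: First acc(6): total = 46 + 6 = 52.
Step 3: Second acc(11): total = 52 + 11 = 63. result = 63

The answer is 63.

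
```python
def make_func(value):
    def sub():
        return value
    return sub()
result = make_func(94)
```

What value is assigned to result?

Step 1: make_func(94) binds parameter value = 94.
Step 2: sub() looks up value in enclosing scope and finds the parameter value = 94.
Step 3: result = 94

The answer is 94.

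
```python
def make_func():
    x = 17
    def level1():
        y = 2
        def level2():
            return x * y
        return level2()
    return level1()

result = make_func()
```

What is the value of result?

Step 1: x = 17 in make_func. y = 2 in level1.
Step 2: level2() reads x = 17 and y = 2 from enclosing scopes.
Step 3: result = 17 * 2 = 34

The answer is 34.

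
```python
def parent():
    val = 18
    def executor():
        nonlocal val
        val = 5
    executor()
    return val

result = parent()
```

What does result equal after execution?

Step 1: parent() sets val = 18.
Step 2: executor() uses nonlocal to reassign val = 5.
Step 3: result = 5

The answer is 5.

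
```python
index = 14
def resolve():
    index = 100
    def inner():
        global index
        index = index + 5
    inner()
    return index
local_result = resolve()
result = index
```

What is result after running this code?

Step 1: Global index = 14. resolve() creates local index = 100.
Step 2: inner() declares global index and adds 5: global index = 14 + 5 = 19.
Step 3: resolve() returns its local index = 100 (unaffected by inner).
Step 4: result = global index = 19

The answer is 19.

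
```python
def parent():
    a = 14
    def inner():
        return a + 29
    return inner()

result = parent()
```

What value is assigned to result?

Step 1: parent() defines a = 14.
Step 2: inner() reads a = 14 from enclosing scope, returns 14 + 29 = 43.
Step 3: result = 43

The answer is 43.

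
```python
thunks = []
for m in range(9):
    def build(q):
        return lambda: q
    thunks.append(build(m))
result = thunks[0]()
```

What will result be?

Step 1: build(m) creates a new scope capturing q = m at call time.
Step 2: thunks[0] = build(0), so its lambda captures q = 0.
Step 3: result = 0 (closure factory fixes late binding)

The answer is 0.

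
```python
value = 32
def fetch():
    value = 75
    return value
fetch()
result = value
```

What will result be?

Step 1: Global value = 32.
Step 2: fetch() creates local value = 75 (shadow, not modification).
Step 3: After fetch() returns, global value is unchanged. result = 32

The answer is 32.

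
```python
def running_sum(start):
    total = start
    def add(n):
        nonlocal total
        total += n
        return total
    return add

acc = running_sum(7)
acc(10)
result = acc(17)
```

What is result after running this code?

Step 1: running_sum(7) creates closure with total = 7.
Step 2: First acc(10): total = 7 + 10 = 17.
Step 3: Second acc(17): total = 17 + 17 = 34. result = 34

The answer is 34.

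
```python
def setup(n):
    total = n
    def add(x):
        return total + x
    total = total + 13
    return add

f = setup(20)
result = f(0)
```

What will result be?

Step 1: setup(20) sets total = 20, then total = 20 + 13 = 33.
Step 2: Closures capture by reference, so add sees total = 33.
Step 3: f(0) returns 33 + 0 = 33

The answer is 33.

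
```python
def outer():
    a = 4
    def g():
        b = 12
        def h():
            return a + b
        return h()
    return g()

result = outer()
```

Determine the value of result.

Step 1: outer() defines a = 4. g() defines b = 12.
Step 2: h() accesses both from enclosing scopes: a = 4, b = 12.
Step 3: result = 4 + 12 = 16

The answer is 16.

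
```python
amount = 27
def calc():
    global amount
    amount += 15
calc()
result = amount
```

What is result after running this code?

Step 1: amount = 27 globally.
Step 2: calc() modifies global amount: amount += 15 = 42.
Step 3: result = 42

The answer is 42.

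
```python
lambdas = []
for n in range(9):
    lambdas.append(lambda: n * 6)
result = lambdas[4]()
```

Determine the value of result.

Step 1: All lambdas reference the same variable n (late binding).
Step 2: After the loop, n = 8. Every lambda returns n * 6.
Step 3: lambdas[4]() = 8 * 6 = 48

The answer is 48.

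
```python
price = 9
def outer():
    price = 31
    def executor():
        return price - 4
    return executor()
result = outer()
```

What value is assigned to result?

Step 1: outer() shadows global price with price = 31.
Step 2: executor() finds price = 31 in enclosing scope, computes 31 - 4 = 27.
Step 3: result = 27

The answer is 27.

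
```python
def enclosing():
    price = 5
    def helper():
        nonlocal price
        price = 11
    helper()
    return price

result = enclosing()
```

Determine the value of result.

Step 1: enclosing() sets price = 5.
Step 2: helper() uses nonlocal to reassign price = 11.
Step 3: result = 11

The answer is 11.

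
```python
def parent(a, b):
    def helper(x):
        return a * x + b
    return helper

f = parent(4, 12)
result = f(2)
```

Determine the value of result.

Step 1: parent(4, 12) captures a = 4, b = 12.
Step 2: f(2) computes 4 * 2 + 12 = 20.
Step 3: result = 20

The answer is 20.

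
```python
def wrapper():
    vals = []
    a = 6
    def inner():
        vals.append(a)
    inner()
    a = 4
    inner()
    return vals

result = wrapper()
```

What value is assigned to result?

Step 1: a = 6. inner() appends current a to vals.
Step 2: First inner(): appends 6. Then a = 4.
Step 3: Second inner(): appends 4 (closure sees updated a). result = [6, 4]

The answer is [6, 4].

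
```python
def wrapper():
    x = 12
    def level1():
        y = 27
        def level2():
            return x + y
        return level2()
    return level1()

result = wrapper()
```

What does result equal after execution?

Step 1: x = 12 in wrapper. y = 27 in level1.
Step 2: level2() reads x = 12 and y = 27 from enclosing scopes.
Step 3: result = 12 + 27 = 39

The answer is 39.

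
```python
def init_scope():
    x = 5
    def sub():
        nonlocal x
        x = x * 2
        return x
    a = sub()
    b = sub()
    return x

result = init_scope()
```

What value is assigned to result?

Step 1: x starts at 5.
Step 2: First sub(): x = 5 * 2 = 10.
Step 3: Second sub(): x = 10 * 2 = 20.
Step 4: result = 20

The answer is 20.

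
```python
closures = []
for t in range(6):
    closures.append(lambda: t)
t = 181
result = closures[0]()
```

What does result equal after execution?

Step 1: Lambdas capture the variable t by reference, not by value.
Step 2: After the loop, t is reassigned to 181.
Step 3: closures[0]() looks up the current t = 181. result = 181

The answer is 181.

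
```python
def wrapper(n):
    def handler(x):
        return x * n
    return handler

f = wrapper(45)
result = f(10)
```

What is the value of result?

Step 1: wrapper(45) creates a closure capturing n = 45.
Step 2: f(10) computes 10 * 45 = 450.
Step 3: result = 450

The answer is 450.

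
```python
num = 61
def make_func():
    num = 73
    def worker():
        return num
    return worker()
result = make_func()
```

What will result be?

Step 1: num = 61 globally, but make_func() defines num = 73 locally.
Step 2: worker() looks up num. Not in local scope, so checks enclosing scope (make_func) and finds num = 73.
Step 3: result = 73

The answer is 73.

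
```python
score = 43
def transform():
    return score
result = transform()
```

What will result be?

Step 1: score = 43 is defined in the global scope.
Step 2: transform() looks up score. No local score exists, so Python checks the global scope via LEGB rule and finds score = 43.
Step 3: result = 43

The answer is 43.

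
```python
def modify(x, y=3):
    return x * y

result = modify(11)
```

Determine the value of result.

Step 1: modify(11) uses default y = 3.
Step 2: Returns 11 * 3 = 33.
Step 3: result = 33

The answer is 33.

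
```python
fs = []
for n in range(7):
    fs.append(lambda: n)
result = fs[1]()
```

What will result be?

Step 1: The loop creates 7 lambdas, all referencing the same variable n.
Step 2: After the loop, n = 6 (final value).
Step 3: fs[1]() looks up n at call time and finds 6. This is the late binding gotcha. result = 6

The answer is 6.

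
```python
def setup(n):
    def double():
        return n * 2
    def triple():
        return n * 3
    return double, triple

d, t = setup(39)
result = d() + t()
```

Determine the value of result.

Step 1: Both closures capture the same n = 39.
Step 2: d() = 39 * 2 = 78, t() = 39 * 3 = 117.
Step 3: result = 78 + 117 = 195

The answer is 195.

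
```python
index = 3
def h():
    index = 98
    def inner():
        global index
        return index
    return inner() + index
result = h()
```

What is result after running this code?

Step 1: Global index = 3. h() shadows with local index = 98.
Step 2: inner() uses global keyword, so inner() returns global index = 3.
Step 3: h() returns 3 + 98 = 101

The answer is 101.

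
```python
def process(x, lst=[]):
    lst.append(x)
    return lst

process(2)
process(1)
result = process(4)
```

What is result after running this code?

Step 1: Mutable default argument gotcha! The list [] is created once.
Step 2: Each call appends to the SAME list: [2], [2, 1], [2, 1, 4].
Step 3: result = [2, 1, 4]

The answer is [2, 1, 4].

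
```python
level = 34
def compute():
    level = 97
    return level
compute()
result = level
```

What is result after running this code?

Step 1: Global level = 34.
Step 2: compute() creates local level = 97 (shadow, not modification).
Step 3: After compute() returns, global level is unchanged. result = 34

The answer is 34.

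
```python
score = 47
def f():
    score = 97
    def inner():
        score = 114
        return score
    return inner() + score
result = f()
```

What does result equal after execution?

Step 1: f() has local score = 97. inner() has local score = 114.
Step 2: inner() returns its local score = 114.
Step 3: f() returns 114 + its own score (97) = 211

The answer is 211.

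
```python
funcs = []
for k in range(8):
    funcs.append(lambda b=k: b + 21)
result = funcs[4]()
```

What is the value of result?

Step 1: Default argument b=k captures k's value at definition time.
Step 2: funcs[4] was defined when k = 4, so b defaults to 4.
Step 3: result = 4 + 21 = 25 (default arg fixes the late binding issue)

The answer is 25.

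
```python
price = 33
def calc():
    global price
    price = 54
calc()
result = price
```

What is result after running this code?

Step 1: price = 33 globally.
Step 2: calc() declares global price and sets it to 54.
Step 3: After calc(), global price = 54. result = 54

The answer is 54.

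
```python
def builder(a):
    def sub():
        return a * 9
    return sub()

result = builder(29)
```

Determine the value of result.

Step 1: builder(29) binds parameter a = 29.
Step 2: sub() accesses a = 29 from enclosing scope.
Step 3: result = 29 * 9 = 261

The answer is 261.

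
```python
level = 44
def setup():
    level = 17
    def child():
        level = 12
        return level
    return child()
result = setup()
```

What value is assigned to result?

Step 1: Three scopes define level: global (44), setup (17), child (12).
Step 2: child() has its own local level = 12, which shadows both enclosing and global.
Step 3: result = 12 (local wins in LEGB)

The answer is 12.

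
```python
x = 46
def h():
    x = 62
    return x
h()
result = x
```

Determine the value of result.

Step 1: x = 46 globally.
Step 2: h() creates a LOCAL x = 62 (no global keyword!).
Step 3: The global x is unchanged. result = 46

The answer is 46.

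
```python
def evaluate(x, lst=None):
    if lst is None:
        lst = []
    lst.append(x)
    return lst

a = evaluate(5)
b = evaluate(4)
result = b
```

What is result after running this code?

Step 1: None default with guard creates a NEW list each call.
Step 2: a = [5] (fresh list). b = [4] (another fresh list).
Step 3: result = [4] (this is the fix for mutable default)

The answer is [4].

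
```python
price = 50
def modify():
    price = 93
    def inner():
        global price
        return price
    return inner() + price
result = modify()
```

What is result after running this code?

Step 1: Global price = 50. modify() shadows with local price = 93.
Step 2: inner() uses global keyword, so inner() returns global price = 50.
Step 3: modify() returns 50 + 93 = 143

The answer is 143.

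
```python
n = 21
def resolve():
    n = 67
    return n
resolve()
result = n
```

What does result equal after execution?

Step 1: n = 21 globally.
Step 2: resolve() creates a LOCAL n = 67 (no global keyword!).
Step 3: The global n is unchanged. result = 21

The answer is 21.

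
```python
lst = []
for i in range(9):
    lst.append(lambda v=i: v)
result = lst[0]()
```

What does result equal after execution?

Step 1: Default argument v=i captures i's value at each iteration.
Step 2: lst[0] captured v = 0 when i was 0.
Step 3: result = 0

The answer is 0.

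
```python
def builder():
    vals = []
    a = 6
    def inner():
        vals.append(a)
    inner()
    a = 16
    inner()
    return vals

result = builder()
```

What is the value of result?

Step 1: a = 6. inner() appends current a to vals.
Step 2: First inner(): appends 6. Then a = 16.
Step 3: Second inner(): appends 16 (closure sees updated a). result = [6, 16]

The answer is [6, 16].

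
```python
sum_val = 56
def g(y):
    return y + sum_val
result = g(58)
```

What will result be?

Step 1: sum_val = 56 is defined globally.
Step 2: g(58) uses parameter y = 58 and looks up sum_val from global scope = 56.
Step 3: result = 58 + 56 = 114

The answer is 114.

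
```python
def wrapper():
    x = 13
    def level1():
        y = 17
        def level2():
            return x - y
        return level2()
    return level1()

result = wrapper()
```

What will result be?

Step 1: x = 13 in wrapper. y = 17 in level1.
Step 2: level2() reads x = 13 and y = 17 from enclosing scopes.
Step 3: result = 13 - 17 = -4

The answer is -4.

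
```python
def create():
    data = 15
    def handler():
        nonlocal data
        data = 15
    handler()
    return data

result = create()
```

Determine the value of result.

Step 1: create() sets data = 15.
Step 2: handler() uses nonlocal to reassign data = 15.
Step 3: result = 15

The answer is 15.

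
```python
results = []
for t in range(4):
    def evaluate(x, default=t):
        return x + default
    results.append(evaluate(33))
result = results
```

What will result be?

Step 1: Default argument default=t is evaluated at function definition time.
Step 2: Each iteration creates evaluate with default = current t value.
Step 3: evaluate(33) returns 33 + default. results = [33, 34, 35, 36]

The answer is [33, 34, 35, 36].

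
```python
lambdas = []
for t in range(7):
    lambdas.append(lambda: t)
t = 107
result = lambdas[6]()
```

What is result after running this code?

Step 1: Lambdas capture the variable t by reference, not by value.
Step 2: After the loop, t is reassigned to 107.
Step 3: lambdas[6]() looks up the current t = 107. result = 107

The answer is 107.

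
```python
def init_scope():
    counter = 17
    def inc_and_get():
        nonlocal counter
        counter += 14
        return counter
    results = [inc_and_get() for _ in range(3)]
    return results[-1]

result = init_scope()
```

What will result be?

Step 1: counter = 17.
Step 2: Three calls to inc_and_get(), each adding 14.
Step 3: Last value = 17 + 14 * 3 = 59

The answer is 59.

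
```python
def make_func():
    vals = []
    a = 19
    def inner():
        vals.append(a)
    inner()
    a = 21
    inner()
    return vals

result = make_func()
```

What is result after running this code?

Step 1: a = 19. inner() appends current a to vals.
Step 2: First inner(): appends 19. Then a = 21.
Step 3: Second inner(): appends 21 (closure sees updated a). result = [19, 21]

The answer is [19, 21].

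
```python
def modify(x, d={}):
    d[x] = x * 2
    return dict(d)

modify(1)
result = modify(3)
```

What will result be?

Step 1: Mutable default dict is shared across calls.
Step 2: First call adds 1: 2. Second call adds 3: 6.
Step 3: result = {1: 2, 3: 6}

The answer is {1: 2, 3: 6}.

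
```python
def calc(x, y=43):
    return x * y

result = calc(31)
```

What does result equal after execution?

Step 1: calc(31) uses default y = 43.
Step 2: Returns 31 * 43 = 1333.
Step 3: result = 1333

The answer is 1333.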